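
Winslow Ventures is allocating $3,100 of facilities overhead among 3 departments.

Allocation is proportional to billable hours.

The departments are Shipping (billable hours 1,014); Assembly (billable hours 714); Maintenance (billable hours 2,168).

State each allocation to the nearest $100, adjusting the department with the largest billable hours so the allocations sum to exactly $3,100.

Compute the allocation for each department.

Shipping: $800; Assembly: $600; Maintenance: $1,700

Billable hours total: 1,014 + 714 + 2,168 = 3,896.
Proportional shares: Shipping 806.83; Assembly 568.12; Maintenance 1,725.05.
Rounded to nearest $100: Shipping $800; Assembly $600; Maintenance $1,700. Sum = $3,100.
Sum already equals the total — no adjustment.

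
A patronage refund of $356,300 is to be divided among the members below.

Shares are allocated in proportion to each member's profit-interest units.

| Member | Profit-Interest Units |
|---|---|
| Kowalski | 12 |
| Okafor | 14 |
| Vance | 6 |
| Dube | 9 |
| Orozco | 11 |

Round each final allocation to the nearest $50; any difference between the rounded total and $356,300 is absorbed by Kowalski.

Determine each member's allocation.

Combined profit-interest units = 52.
Raw shares: Kowalski 12/52 × $356,300 = 82,223.08; Okafor 14/52 × $356,300 = 95,926.92; Vance 6/52 × $356,300 = 41,111.54; Dube 9/52 × $356,300 = 61,667.31; Orozco 11/52 × $356,300 = 75,371.15.
After rounding ($50): Kowalski $82,200; Okafor $95,950; Vance $41,100; Dube $61,650; Orozco $75,350. Sum = $356,250.
Difference $356,300 − $356,250 = +$50 applied to Kowalski: Kowalski becomes $82,250.

Kowalski: $82,250 | Okafor: $95,950 | Vance: $41,100 | Dube: $61,650 | Orozco: $75,350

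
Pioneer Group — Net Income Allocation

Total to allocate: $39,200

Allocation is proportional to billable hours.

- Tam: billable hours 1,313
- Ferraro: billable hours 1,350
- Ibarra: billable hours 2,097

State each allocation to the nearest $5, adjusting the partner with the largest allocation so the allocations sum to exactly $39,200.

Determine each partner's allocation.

Tam: $10,815; Ferraro: $11,120; Ibarra: $17,265

Billable hours total: 4,760.
Unrounded shares: Tam 1,313/4,760 × $39,200 = 10,812.94; Ferraro 1,350/4,760 × $39,200 = 11,117.65; Ibarra 2,097/4,760 × $39,200 = 17,269.41.
After rounding ($5): Tam $10,815; Ferraro $11,120; Ibarra $17,270. Sum = $39,205.
Difference $39,200 − $39,205 = −$5 applied to largest allocation (Ibarra): Ibarra becomes $17,265.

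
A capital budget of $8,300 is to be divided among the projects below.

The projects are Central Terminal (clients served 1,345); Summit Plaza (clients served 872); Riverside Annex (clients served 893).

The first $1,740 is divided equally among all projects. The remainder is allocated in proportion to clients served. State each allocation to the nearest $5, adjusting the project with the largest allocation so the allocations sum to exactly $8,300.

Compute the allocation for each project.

First tranche $1,740 split equally: $580 each.
Remainder $6,560 by clients served (total 3,110): Central Terminal 2,837.04 → $2,835; Summit Plaza 1,839.33 → $1,840; Riverside Annex 1,883.63 → $1,885.
Totals: Central Terminal $580 + $2,835 = $3,415; Summit Plaza $580 + $1,840 = $2,420; Riverside Annex $580 + $1,885 = $2,465.

Central Terminal: $3,415 | Summit Plaza: $2,420 | Riverside Annex: $2,465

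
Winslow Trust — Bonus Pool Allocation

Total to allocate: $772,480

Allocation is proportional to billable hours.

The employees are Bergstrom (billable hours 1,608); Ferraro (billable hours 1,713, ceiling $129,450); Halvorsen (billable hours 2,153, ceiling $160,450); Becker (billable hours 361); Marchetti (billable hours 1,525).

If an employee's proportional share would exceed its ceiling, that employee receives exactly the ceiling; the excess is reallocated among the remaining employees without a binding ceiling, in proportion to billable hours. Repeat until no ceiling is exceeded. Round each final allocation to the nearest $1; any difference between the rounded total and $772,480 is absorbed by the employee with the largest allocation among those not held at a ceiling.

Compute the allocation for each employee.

Combined billable hours = 7,360.
Proportional shares (ignoring caps): Bergstrom 168,770.09; Ferraro 179,790.52; Halvorsen 225,971.39; Becker 37,889.30; Marchetti 160,058.70.
Cap binds for Ferraro ($129,450), Halvorsen ($160,450); residual $482,580 reallocated over remaining billable hours 3,494.
Redistributed shares: Bergstrom 222,091.77 → $222,092; Becker 49,860.15 → $49,860; Marchetti 210,628.08 → $210,628.

Bergstrom: $222,092 | Ferraro: $129,450 | Halvorsen: $160,450 | Becker: $49,860 | Marchetti: $210,628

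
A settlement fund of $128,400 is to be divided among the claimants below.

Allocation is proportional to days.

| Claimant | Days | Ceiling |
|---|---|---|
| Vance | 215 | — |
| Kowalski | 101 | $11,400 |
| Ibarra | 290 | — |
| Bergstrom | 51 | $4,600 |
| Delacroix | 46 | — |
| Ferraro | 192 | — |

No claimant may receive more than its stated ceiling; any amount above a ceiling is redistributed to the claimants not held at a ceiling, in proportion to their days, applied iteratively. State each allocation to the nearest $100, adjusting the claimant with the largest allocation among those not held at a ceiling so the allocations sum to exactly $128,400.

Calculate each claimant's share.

Vance: $32,500 · Kowalski: $11,400 · Ibarra: $43,900 · Bergstrom: $4,600 · Delacroix: $7,000 · Ferraro: $29,000

Combined days = 895.
Pro-rata shares before constraints: Vance 30,844.69; Kowalski 14,489.83; Ibarra 41,604.47; Bergstrom 7,316.65; Delacroix 6,599.33; Ferraro 27,545.03.
Held at cap: Kowalski ($11,400), Bergstrom ($4,600); balance $112,400 reallocated over remaining days 743.
Redistributed shares: Vance 32,524.90 → $32,500; Ibarra 43,870.79 → $43,900; Delacroix 6,958.82 → $7,000; Ferraro 29,045.49 → $29,000.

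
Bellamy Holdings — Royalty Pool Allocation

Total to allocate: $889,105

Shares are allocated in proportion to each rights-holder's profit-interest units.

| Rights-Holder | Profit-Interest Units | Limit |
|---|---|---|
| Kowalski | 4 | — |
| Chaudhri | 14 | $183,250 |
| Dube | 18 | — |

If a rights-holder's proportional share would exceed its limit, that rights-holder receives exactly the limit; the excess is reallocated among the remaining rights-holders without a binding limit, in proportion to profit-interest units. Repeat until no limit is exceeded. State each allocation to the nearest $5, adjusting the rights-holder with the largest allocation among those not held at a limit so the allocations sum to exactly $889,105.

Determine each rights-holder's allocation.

Sum of profit-interest units: 36.
Proportional shares (ignoring caps): Kowalski 98,789.44; Chaudhri 345,763.06; Dube 444,552.50.
Capped: Chaudhri ($183,250); balance $705,855 reallocated over remaining profit-interest units 22.
Redistributed shares: Kowalski 128,337.27 → $128,335; Dube 577,517.73 → $577,520.

Kowalski: $128,335 · Chaudhri: $183,250 · Dube: $577,520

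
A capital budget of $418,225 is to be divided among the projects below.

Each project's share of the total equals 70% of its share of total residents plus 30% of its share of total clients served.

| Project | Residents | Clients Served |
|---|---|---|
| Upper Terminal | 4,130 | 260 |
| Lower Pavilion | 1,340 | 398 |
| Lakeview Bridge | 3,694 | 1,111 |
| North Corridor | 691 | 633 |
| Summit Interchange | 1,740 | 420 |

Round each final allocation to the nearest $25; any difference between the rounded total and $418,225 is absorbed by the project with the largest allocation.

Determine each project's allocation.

Upper Terminal: $115,825 · Lower Pavilion: $51,525 · Lakeview Bridge: $142,675 · North Corridor: $45,600 · Summit Interchange: $62,600

Totals — residents 11,595, clients served 2,822.
Blended shares (70% residents + 30% clients served): Upper Terminal 0.2770; Lower Pavilion 0.1232; Lakeview Bridge 0.3411; North Corridor 0.1090; Summit Interchange 0.1497.
Proportional shares: Upper Terminal 115,836.44; Lower Pavilion 51,528.40; Lakeview Bridge 142,663.93; North Corridor 45,590.27; Summit Interchange 62,605.97.
Rounded to nearest $25: Upper Terminal $115,825; Lower Pavilion $51,525; Lakeview Bridge $142,675; North Corridor $45,600; Summit Interchange $62,600. Sum = $418,225.
No rounding difference to absorb.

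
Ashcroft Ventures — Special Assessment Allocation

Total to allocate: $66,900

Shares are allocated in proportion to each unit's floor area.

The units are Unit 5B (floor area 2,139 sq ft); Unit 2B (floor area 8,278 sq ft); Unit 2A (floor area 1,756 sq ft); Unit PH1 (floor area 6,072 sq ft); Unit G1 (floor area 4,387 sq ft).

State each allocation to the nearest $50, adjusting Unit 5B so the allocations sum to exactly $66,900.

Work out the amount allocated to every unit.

Unit 5B: $6,350; Unit 2B: $24,450; Unit 2A: $5,200; Unit PH1: $17,950; Unit G1: $12,950

Total floor area = 22,632.
Pro-rata amounts: Unit 5B 2,139/22,632 × $66,900 = 6,322.87; Unit 2B 8,278/22,632 × $66,900 = 24,469.70; Unit 2A 1,756/22,632 × $66,900 = 5,190.72; Unit PH1 6,072/22,632 × $66,900 = 17,948.78; Unit G1 4,387/22,632 × $66,900 = 12,967.93.
After rounding ($50): Unit 5B $6,300; Unit 2B $24,450; Unit 2A $5,200; Unit PH1 $17,950; Unit G1 $12,950. Sum = $66,850.
Difference $66,900 − $66,850 = +$50 applied to Unit 5B: Unit 5B becomes $6,350.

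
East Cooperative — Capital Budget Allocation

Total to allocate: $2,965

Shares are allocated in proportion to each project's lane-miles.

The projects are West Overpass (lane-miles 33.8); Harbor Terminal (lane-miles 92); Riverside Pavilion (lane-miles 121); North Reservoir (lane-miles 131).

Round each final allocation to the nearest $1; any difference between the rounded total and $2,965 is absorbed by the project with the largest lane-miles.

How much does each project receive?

West Overpass: $265; Harbor Terminal: $722; Riverside Pavilion: $950; North Reservoir: $1,028

Total lane-miles = 33.8 + 92 + 121 + 131 = 377.8.
Pro-rata amounts: West Overpass 265.26; Harbor Terminal 722.02; Riverside Pavilion 949.62; North Reservoir 1,028.10.
Rounded to nearest $1: West Overpass $265; Harbor Terminal $722; Riverside Pavilion $950; North Reservoir $1,028. Sum = $2,965.
No rounding difference to absorb.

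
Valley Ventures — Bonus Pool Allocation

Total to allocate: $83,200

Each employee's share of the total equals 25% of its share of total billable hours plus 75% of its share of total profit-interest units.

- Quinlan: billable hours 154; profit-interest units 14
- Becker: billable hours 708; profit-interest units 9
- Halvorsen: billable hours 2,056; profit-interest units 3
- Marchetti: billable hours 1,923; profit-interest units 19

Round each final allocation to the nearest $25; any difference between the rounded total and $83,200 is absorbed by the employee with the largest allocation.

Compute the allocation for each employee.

Quinlan: $20,075 | Becker: $15,525 | Halvorsen: $13,000 | Marchetti: $34,600

Billable hours total 4,841; profit-interest units total 45.
Blended shares (25% billable hours + 75% profit-interest units): Quinlan 0.2413; Becker 0.1866; Halvorsen 0.1562; Marchetti 0.4160.
Pro-rata amounts: Quinlan 20,075.01; Becker 15,522.02; Halvorsen 12,993.88; Marchetti 34,609.09.
At nearest $25: Quinlan $20,075; Becker $15,525; Halvorsen $13,000; Marchetti $34,600. Sum = $83,200.
Sum already equals the total — no adjustment.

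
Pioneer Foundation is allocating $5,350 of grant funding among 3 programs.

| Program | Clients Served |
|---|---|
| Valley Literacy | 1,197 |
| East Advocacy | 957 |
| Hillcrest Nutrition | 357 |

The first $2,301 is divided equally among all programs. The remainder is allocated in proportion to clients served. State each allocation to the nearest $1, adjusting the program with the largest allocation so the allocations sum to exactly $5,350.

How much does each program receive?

First tranche $2,301 split equally: $767 each.
Remainder $3,049 by clients served (total 2,511): Valley Literacy 1,453.47 → $1,453; East Advocacy 1,162.04 → $1,162; Hillcrest Nutrition 433.49 → $433.
Rounding difference +$1 on remainder applied to Valley Literacy.
Totals: Valley Literacy $767 + $1,454 = $2,221; East Advocacy $767 + $1,162 = $1,929; Hillcrest Nutrition $767 + $433 = $1,200.

Valley Literacy: $2,221 · East Advocacy: $1,929 · Hillcrest Nutrition: $1,200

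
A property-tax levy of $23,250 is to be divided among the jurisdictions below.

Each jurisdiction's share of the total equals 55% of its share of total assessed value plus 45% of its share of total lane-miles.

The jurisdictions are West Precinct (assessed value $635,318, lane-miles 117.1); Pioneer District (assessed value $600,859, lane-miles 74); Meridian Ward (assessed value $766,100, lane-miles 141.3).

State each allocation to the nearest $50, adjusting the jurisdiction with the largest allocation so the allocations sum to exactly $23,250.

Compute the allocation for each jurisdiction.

Totals — assessed value 2,002,277, lane-miles 332.4.
Composite weights (55% assessed value + 45% lane-miles): West Precinct 0.3330; Pioneer District 0.2652; Meridian Ward 0.4017.
Raw shares: West Precinct 7,743.24; Pioneer District 6,166.57; Meridian Ward 9,340.19.
After rounding ($50): West Precinct $7,750; Pioneer District $6,150; Meridian Ward $9,350. Sum = $23,250.
Rounded total matches; no reconciliation needed.

West Precinct: $7,750 · Pioneer District: $6,150 · Meridian Ward: $9,350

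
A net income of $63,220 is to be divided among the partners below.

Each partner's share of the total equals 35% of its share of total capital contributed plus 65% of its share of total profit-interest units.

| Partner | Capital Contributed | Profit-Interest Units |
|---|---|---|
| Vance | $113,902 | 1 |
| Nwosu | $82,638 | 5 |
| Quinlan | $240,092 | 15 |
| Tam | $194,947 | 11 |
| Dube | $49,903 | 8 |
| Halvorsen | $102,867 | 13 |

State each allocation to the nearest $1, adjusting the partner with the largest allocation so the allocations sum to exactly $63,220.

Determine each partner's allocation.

Totals — capital contributed 784,349, profit-interest units 53.
Blended shares (35% capital contributed + 65% profit-interest units): Vance 0.0631; Nwosu 0.0982; Quinlan 0.2911; Tam 0.2219; Dube 0.1204; Halvorsen 0.2053.
Unrounded shares: Vance 3,988.59; Nwosu 6,207.97; Quinlan 18,403.25; Tam 14,028.32; Dube 7,610.51; Halvorsen 12,981.36.
Rounded to nearest $1: Vance $3,989; Nwosu $6,208; Quinlan $18,403; Tam $14,028; Dube $7,611; Halvorsen $12,981. Sum = $63,220.
Rounded total matches; no reconciliation needed.

Vance: $3,989 · Nwosu: $6,208 · Quinlan: $18,403 · Tam: $14,028 · Dube: $7,611 · Halvorsen: $12,981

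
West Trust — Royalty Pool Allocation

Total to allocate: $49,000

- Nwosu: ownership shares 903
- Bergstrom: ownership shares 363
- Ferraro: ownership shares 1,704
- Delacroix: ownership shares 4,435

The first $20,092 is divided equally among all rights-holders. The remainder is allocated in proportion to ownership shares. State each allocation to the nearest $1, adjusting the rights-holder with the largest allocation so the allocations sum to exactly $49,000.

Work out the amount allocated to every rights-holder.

First tranche $20,092 split equally: $5,023 each.
Remainder $28,908 by ownership shares (total 7,405): Nwosu 3,525.18 → $3,525; Bergstrom 1,417.10 → $1,417; Ferraro 6,652.16 → $6,652; Delacroix 17,313.57 → $17,314.
Totals: Nwosu $5,023 + $3,525 = $8,548; Bergstrom $5,023 + $1,417 = $6,440; Ferraro $5,023 + $6,652 = $11,675; Delacroix $5,023 + $17,314 = $22,337.

Nwosu: $8,548; Bergstrom: $6,440; Ferraro: $11,675; Delacroix: $22,337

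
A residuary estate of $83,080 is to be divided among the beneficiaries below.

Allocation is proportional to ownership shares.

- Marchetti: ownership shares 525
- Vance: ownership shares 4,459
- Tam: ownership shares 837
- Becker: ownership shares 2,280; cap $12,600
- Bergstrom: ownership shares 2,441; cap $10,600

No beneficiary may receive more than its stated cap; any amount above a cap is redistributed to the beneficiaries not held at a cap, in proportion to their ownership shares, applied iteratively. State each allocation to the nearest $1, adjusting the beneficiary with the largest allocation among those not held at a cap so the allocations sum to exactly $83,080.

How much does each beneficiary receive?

Marchetti: $5,401; Vance: $45,869; Tam: $8,610; Becker: $12,600; Bergstrom: $10,600

Sum of ownership shares: 10,542.
Unconstrained shares: Marchetti 4,137.45; Vance 35,140.74; Tam 6,596.28; Becker 17,968.36; Bergstrom 19,237.17.
Cap binds for Becker ($12,600), Bergstrom ($10,600); residual $59,880 reallocated over remaining ownership shares 5,821.
Remaining shares: Marchetti 5,400.62 → $5,401; Vance 45,869.25 → $45,869; Tam 8,610.13 → $8,610.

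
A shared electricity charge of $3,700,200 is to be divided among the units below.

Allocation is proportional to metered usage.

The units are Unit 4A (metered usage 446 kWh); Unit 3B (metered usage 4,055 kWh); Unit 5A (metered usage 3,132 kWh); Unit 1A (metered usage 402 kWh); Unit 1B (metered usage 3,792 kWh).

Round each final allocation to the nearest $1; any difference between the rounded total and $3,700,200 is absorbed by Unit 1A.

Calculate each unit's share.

Total metered usage = 11,827.
Unrounded shares: Unit 4A 446/11,827 × $3,700,200 = 139,535.74; Unit 3B 4,055/11,827 × $3,700,200 = 1,268,648.94; Unit 5A 3,132/11,827 × $3,700,200 = 979,878.79; Unit 1A 402/11,827 × $3,700,200 = 125,769.88; Unit 1B 3,792/11,827 × $3,700,200 = 1,186,366.65.
At nearest $1: Unit 4A $139,536; Unit 3B $1,268,649; Unit 5A $979,879; Unit 1A $125,770; Unit 1B $1,186,367. Sum = $3,700,201.
Difference $3,700,200 − $3,700,201 = −$1 applied to Unit 1A: Unit 1A becomes $125,769.

Unit 4A: $139,536; Unit 3B: $1,268,649; Unit 5A: $979,879; Unit 1A: $125,769; Unit 1B: $1,186,367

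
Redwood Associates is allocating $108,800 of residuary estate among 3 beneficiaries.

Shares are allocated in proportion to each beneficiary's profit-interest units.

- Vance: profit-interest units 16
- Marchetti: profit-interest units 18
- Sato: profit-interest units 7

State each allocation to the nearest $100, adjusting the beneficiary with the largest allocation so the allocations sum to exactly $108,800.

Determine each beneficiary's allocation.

Vance: $42,500 | Marchetti: $47,700 | Sato: $18,600

Profit-interest units total: 41.
Pro-rata amounts: Vance 16/41 × $108,800 = 42,458.54; Marchetti 18/41 × $108,800 = 47,765.85; Sato 7/41 × $108,800 = 18,575.61.
At nearest $100: Vance $42,500; Marchetti $47,800; Sato $18,600. Sum = $108,900.
Difference $108,800 − $108,900 = −$100 applied to largest allocation (Marchetti): Marchetti becomes $47,700.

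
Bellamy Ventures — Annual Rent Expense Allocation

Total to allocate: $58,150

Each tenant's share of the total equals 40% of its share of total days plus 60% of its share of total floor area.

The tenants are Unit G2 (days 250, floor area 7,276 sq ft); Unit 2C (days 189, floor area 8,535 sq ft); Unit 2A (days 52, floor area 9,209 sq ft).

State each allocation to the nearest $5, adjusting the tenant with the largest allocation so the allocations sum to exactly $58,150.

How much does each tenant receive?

Totals — days 491, floor area 25,020.
Composite weights (40% days + 60% floor area): Unit G2 0.3782; Unit 2C 0.3586; Unit 2A 0.2632.
Raw shares: Unit G2 21,989.45; Unit 2C 20,855.37; Unit 2A 15,305.19.
After rounding ($5): Unit G2 $21,990; Unit 2C $20,855; Unit 2A $15,305. Sum = $58,150.
No rounding difference to absorb.

Unit G2: $21,990 | Unit 2C: $20,855 | Unit 2A: $15,305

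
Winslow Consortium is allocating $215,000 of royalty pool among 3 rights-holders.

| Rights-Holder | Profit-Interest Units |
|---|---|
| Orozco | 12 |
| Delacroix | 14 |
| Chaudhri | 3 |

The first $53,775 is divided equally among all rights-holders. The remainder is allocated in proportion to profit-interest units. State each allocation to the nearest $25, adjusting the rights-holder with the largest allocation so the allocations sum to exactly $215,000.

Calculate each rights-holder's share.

First tranche $53,775 split equally: $17,925 each.
Remainder $161,225 by profit-interest units (total 29): Orozco 66,713.79 → $66,725; Delacroix 77,832.76 → $77,825; Chaudhri 16,678.45 → $16,675.
Totals: Orozco $17,925 + $66,725 = $84,650; Delacroix $17,925 + $77,825 = $95,750; Chaudhri $17,925 + $16,675 = $34,600.

Orozco: $84,650 | Delacroix: $95,750 | Chaudhri: $34,600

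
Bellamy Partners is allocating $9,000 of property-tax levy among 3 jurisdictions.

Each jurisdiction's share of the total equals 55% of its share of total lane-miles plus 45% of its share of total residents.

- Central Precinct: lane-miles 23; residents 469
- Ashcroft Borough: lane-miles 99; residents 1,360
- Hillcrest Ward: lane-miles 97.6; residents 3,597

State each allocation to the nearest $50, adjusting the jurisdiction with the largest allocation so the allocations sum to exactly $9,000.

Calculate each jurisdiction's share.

Totals — lane-miles 219.6, residents 5,426.
Blended shares (55% lane-miles + 45% residents): Central Precinct 0.0965; Ashcroft Borough 0.3607; Hillcrest Ward 0.5428.
Unrounded shares: Central Precinct 868.51; Ashcroft Borough 3,246.67; Hillcrest Ward 4,884.82.
At nearest $50: Central Precinct $850; Ashcroft Borough $3,250; Hillcrest Ward $4,900. Sum = $9,000.
Sum already equals the total — no adjustment.

Central Precinct: $850 | Ashcroft Borough: $3,250 | Hillcrest Ward: $4,900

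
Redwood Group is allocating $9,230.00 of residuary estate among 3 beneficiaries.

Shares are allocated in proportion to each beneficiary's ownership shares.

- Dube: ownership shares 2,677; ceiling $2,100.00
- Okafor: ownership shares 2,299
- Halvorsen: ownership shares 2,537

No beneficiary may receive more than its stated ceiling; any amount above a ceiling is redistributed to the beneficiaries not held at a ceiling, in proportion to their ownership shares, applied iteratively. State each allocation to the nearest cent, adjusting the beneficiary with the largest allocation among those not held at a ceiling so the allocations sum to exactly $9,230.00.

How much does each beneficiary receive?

Dube: $2,100.00; Okafor: $3,389.55; Halvorsen: $3,740.45

Combined ownership shares = 7,513.
Pro-rata shares before constraints: Dube 3,288.7941; Okafor 2,824.4070; Halvorsen 3,116.7989.
Held at cap: Dube ($2,100.00); residual $7,130.00 reallocated over remaining ownership shares 4,836.
Redistributed shares: Okafor 3,389.5513 → $3,389.55; Halvorsen 3,740.4487 → $3,740.45.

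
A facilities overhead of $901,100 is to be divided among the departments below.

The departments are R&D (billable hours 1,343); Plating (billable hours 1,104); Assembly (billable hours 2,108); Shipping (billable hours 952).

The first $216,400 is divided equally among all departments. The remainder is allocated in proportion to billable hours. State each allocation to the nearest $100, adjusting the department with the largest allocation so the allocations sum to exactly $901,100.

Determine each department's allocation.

R&D: $221,100 | Plating: $191,400 | Assembly: $316,100 | Shipping: $172,500

$216,400 shared equally gives $54,100 per department.
Remainder $684,700 by billable hours (total 5,507): R&D 166,978.77 → $167,000; Plating 137,263.26 → $137,300; Assembly 262,093.26 → $262,100; Shipping 118,364.70 → $118,400.
Rounding difference −$100 on remainder applied to Assembly.
Totals: R&D $54,100 + $167,000 = $221,100; Plating $54,100 + $137,300 = $191,400; Assembly $54,100 + $262,000 = $316,100; Shipping $54,100 + $118,400 = $172,500.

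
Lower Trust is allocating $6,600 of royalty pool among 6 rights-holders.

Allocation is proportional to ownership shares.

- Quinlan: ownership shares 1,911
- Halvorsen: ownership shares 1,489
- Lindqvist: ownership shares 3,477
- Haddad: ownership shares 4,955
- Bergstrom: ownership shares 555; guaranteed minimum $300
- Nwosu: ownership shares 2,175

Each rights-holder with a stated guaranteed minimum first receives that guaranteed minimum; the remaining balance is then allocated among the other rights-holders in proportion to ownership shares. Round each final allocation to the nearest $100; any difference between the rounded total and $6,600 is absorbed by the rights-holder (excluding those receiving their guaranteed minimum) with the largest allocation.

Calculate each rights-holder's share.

Fund the minimums — Bergstrom $300. Remaining pool $6,300.
Remaining pool split over remaining ownership shares 14,007: Quinlan 859.52 → $900; Halvorsen 669.72 → $700; Lindqvist 1,563.87 → $1,600; Haddad 2,228.64 → $2,200; Nwosu 978.26 → $1,000.
Rounding difference −$100 applied to Haddad → $2,100.

Quinlan: $900; Halvorsen: $700; Lindqvist: $1,600; Haddad: $2,100; Bergstrom: $300; Nwosu: $1,000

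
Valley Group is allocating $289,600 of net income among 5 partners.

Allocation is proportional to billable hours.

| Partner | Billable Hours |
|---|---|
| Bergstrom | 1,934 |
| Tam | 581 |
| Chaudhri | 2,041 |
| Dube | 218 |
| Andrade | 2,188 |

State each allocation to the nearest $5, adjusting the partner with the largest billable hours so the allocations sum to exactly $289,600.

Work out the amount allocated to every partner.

Bergstrom: $80,450; Tam: $24,170; Chaudhri: $84,900; Dube: $9,070; Andrade: $91,010

Sum of billable hours: 1,934 + 581 + 2,041 + 218 + 2,188 = 6,962.
Raw shares: Bergstrom 80,449.07; Tam 24,168.00; Chaudhri 84,899.97; Dube 9,068.20; Andrade 91,014.77.
After rounding ($5): Bergstrom $80,450; Tam $24,170; Chaudhri $84,900; Dube $9,070; Andrade $91,015. Sum = $289,605.
Difference $289,600 − $289,605 = −$5 applied to largest billable hours (Andrade): Andrade becomes $91,010.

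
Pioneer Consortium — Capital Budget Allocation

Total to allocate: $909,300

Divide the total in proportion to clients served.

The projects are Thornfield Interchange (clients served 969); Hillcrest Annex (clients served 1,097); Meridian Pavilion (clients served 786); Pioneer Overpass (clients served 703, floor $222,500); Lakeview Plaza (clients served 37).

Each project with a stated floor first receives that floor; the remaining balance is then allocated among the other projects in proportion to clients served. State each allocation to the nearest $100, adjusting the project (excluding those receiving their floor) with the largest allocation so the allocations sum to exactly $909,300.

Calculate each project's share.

Guaranteed amounts: Pioneer Overpass $222,500. Remaining pool $686,800.
Remaining pool split over remaining clients served 2,889: Thornfield Interchange 230,359.71 → $230,400; Hillcrest Annex 260,789.06 → $260,800; Meridian Pavilion 186,855.24 → $186,900; Lakeview Plaza 8,795.98 → $8,800.
Rounding difference −$100 applied to Hillcrest Annex → $260,700.

Thornfield Interchange: $230,400 | Hillcrest Annex: $260,700 | Meridian Pavilion: $186,900 | Pioneer Overpass: $222,500 | Lakeview Plaza: $8,800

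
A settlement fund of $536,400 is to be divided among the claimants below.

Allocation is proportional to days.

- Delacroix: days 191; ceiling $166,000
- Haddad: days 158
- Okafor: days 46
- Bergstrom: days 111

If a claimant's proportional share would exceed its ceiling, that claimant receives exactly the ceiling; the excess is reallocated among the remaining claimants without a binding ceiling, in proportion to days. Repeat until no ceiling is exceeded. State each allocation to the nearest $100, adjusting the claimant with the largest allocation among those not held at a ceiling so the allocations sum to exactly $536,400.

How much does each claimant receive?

Combined days = 506.
Proportional shares (ignoring caps): Delacroix 202,475.10; Haddad 167,492.49; Okafor 48,763.64; Bergstrom 117,668.77.
Cap binds for Delacroix ($166,000); residual $370,400 reallocated over remaining days 315.
Shares after redistribution: Haddad 185,787.94 → $185,800; Okafor 54,090.16 → $54,100; Bergstrom 130,521.90 → $130,500.

Delacroix: $166,000 · Haddad: $185,800 · Okafor: $54,100 · Bergstrom: $130,500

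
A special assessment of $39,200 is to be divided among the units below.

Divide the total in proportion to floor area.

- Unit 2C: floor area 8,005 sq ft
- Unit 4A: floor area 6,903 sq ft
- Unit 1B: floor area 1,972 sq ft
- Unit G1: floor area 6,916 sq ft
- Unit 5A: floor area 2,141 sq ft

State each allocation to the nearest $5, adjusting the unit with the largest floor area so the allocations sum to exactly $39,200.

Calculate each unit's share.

Unit 2C: $12,095 | Unit 4A: $10,435 | Unit 1B: $2,980 | Unit G1: $10,455 | Unit 5A: $3,235

Floor area total: 25,937.
Raw shares: Unit 2C 8,005/25,937 × $39,200 = 12,098.39; Unit 4A 6,903/25,937 × $39,200 = 10,432.88; Unit 1B 1,972/25,937 × $39,200 = 2,980.39; Unit G1 6,916/25,937 × $39,200 = 10,452.53; Unit 5A 2,141/25,937 × $39,200 = 3,235.81.
Rounded to nearest $5: Unit 2C $12,100; Unit 4A $10,435; Unit 1B $2,980; Unit G1 $10,455; Unit 5A $3,235. Sum = $39,205.
Difference $39,200 − $39,205 = −$5 applied to largest floor area (Unit 2C): Unit 2C becomes $12,095.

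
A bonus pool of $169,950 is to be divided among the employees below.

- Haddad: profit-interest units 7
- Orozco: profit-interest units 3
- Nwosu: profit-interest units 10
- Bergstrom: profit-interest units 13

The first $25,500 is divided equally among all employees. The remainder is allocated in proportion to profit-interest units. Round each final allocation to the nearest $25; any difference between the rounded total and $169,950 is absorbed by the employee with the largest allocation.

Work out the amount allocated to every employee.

Haddad: $37,025 | Orozco: $19,500 | Nwosu: $50,150 | Bergstrom: $63,275

$25,500 shared equally gives $6,375 per employee.
Remainder $144,450 by profit-interest units (total 33): Haddad 30,640.91 → $30,650; Orozco 13,131.82 → $13,125; Nwosu 43,772.73 → $43,775; Bergstrom 56,904.55 → $56,900.
Totals: Haddad $6,375 + $30,650 = $37,025; Orozco $6,375 + $13,125 = $19,500; Nwosu $6,375 + $43,775 = $50,150; Bergstrom $6,375 + $56,900 = $63,275.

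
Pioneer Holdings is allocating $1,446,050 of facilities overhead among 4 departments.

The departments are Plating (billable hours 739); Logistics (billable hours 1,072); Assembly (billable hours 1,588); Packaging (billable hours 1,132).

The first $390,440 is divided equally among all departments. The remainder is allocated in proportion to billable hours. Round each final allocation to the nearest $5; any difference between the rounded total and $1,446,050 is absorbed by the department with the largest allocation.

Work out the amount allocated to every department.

Equal tier: $390,440 ÷ 4 = $97,610 apiece.
Remainder $1,055,610 by billable hours (total 4,531): Plating 172,168.57 → $172,170; Logistics 249,749.27 → $249,750; Assembly 369,964.40 → $369,965; Packaging 263,727.77 → $263,730.
Rounding difference −$5 on remainder applied to Assembly.
Totals: Plating $97,610 + $172,170 = $269,780; Logistics $97,610 + $249,750 = $347,360; Assembly $97,610 + $369,960 = $467,570; Packaging $97,610 + $263,730 = $361,340.

Plating: $269,780; Logistics: $347,360; Assembly: $467,570; Packaging: $361,340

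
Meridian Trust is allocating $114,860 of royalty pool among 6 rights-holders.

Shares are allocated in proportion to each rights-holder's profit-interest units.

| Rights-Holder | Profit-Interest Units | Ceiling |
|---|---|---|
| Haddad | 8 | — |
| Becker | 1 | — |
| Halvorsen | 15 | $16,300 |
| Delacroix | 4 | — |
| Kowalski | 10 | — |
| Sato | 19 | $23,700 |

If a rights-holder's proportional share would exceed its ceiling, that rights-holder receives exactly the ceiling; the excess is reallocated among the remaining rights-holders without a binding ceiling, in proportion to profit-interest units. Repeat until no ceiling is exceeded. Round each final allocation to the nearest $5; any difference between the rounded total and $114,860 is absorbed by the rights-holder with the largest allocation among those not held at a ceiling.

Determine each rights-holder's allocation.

Combined profit-interest units = 57.
Unconstrained shares: Haddad 16,120.70; Becker 2,015.09; Halvorsen 30,226.32; Delacroix 8,060.35; Kowalski 20,150.88; Sato 38,286.67.
Cap binds for Halvorsen ($16,300), Sato ($23,700); remaining pool $74,860 reallocated over remaining profit-interest units 23.
Redistributed shares: Haddad 26,038.26 → $26,040; Becker 3,254.78 → $3,255; Delacroix 13,019.13 → $13,020; Kowalski 32,547.83 → $32,550.
Rounding difference −$5 applied to Kowalski → $32,545.

Haddad: $26,040; Becker: $3,255; Halvorsen: $16,300; Delacroix: $13,020; Kowalski: $32,545; Sato: $23,700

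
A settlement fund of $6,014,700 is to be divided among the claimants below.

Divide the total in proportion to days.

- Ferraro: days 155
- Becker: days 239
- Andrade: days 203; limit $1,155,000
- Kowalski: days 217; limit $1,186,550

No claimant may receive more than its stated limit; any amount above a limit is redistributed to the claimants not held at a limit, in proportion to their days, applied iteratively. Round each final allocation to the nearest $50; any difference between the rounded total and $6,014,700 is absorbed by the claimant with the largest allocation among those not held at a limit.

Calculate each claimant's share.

Ferraro: $1,445,000 | Becker: $2,228,150 | Andrade: $1,155,000 | Kowalski: $1,186,550

Days total: 814.
Unconstrained shares: Ferraro 1,145,305.28; Becker 1,765,986.86; Andrade 1,499,980.47; Kowalski 1,603,427.40.
Cap binds for Andrade ($1,155,000), Kowalski ($1,186,550); balance $3,673,150 reallocated over remaining days 394.
Remaining shares: Ferraro 1,445,020.94 → $1,445,000; Becker 2,228,129.06 → $2,228,150.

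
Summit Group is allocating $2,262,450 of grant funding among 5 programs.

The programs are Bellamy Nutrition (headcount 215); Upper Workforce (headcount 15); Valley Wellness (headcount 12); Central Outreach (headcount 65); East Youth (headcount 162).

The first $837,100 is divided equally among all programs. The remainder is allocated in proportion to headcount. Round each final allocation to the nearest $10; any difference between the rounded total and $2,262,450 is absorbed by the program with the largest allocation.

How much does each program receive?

Bellamy Nutrition: $820,830; Upper Workforce: $213,010; Valley Wellness: $203,890; Central Outreach: $364,960; East Youth: $659,760

$837,100 shared equally gives $167,420 per program.
Remainder $1,425,350 by headcount (total 469): Bellamy Nutrition 653,412.05 → $653,410; Upper Workforce 45,586.89 → $45,590; Valley Wellness 36,469.51 → $36,470; Central Outreach 197,543.18 → $197,540; East Youth 492,338.38 → $492,340.
Totals: Bellamy Nutrition $167,420 + $653,410 = $820,830; Upper Workforce $167,420 + $45,590 = $213,010; Valley Wellness $167,420 + $36,470 = $203,890; Central Outreach $167,420 + $197,540 = $364,960; East Youth $167,420 + $492,340 = $659,760.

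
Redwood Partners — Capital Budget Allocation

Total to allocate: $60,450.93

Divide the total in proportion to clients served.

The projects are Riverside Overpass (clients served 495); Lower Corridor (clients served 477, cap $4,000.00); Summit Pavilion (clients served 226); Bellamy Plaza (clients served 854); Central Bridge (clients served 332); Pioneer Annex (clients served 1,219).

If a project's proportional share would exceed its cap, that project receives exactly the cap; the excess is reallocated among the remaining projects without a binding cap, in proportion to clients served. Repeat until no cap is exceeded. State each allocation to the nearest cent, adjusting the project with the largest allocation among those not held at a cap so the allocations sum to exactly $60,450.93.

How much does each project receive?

Riverside Overpass: $8,938.97; Lower Corridor: $4,000.00; Summit Pavilion: $4,081.23; Bellamy Plaza: $15,421.98; Central Bridge: $5,995.43; Pioneer Annex: $22,013.32

Combined clients served = 3,603.
Pro-rata shares before constraints: Riverside Overpass 8,305.0820; Lower Corridor 8,003.0790; Summit Pavilion 3,791.8152; Bellamy Plaza 14,328.3636; Central Bridge 5,570.2772; Pioneer Annex 20,452.3130.
Cap binds for Lower Corridor ($4,000.00); balance $56,450.93 reallocated over remaining clients served 3,126.
Shares after redistribution: Riverside Overpass 8,938.9668 → $8,938.97; Summit Pavilion 4,081.2253 → $4,081.23; Bellamy Plaza 15,421.9751 → $15,421.98; Central Bridge 5,995.4283 → $5,995.43; Pioneer Annex 22,013.3345 → $22,013.33.
Rounding difference −$0.01 applied to Pioneer Annex → $22,013.32.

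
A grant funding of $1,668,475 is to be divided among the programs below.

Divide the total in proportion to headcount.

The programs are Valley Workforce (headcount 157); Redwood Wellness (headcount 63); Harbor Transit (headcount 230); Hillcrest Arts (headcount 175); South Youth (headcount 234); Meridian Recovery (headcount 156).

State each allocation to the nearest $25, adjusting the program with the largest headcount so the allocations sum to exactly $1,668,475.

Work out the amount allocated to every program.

Headcount total: 157 + 63 + 230 + 175 + 234 + 156 = 1,015.
Proportional shares: Valley Workforce 258,079.38; Redwood Wellness 103,560.52; Harbor Transit 378,078.08; Hillcrest Arts 287,668.10; South Youth 384,653.35; Meridian Recovery 256,435.57.
After rounding ($25): Valley Workforce $258,075; Redwood Wellness $103,550; Harbor Transit $378,075; Hillcrest Arts $287,675; South Youth $384,650; Meridian Recovery $256,425. Sum = $1,668,450.
Difference $1,668,475 − $1,668,450 = +$25 applied to largest headcount (South Youth): South Youth becomes $384,675.

Valley Workforce: $258,075 | Redwood Wellness: $103,550 | Harbor Transit: $378,075 | Hillcrest Arts: $287,675 | South Youth: $384,675 | Meridian Recovery: $256,425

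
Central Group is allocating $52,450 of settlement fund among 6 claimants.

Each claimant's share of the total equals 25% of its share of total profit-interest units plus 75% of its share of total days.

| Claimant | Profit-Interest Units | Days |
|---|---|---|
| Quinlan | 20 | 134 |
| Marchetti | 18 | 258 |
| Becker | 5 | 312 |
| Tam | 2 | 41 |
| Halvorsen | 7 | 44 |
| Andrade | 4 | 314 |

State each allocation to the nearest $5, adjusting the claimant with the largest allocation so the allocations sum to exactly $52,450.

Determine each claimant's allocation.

Quinlan: $9,460 | Marchetti: $13,415 | Becker: $12,300 | Tam: $1,930 | Halvorsen: $3,210 | Andrade: $12,135

Profit-interest units total 56; days total 1,103.
Blended shares (25% profit-interest units + 75% days): Quinlan 0.1804; Marchetti 0.2558; Becker 0.2345; Tam 0.0368; Halvorsen 0.0612; Andrade 0.2314.
Raw shares: Quinlan 9,462.02; Marchetti 13,416.07; Becker 12,297.96; Tam 1,930.53; Halvorsen 3,208.28; Andrade 12,135.13.
Rounded to nearest $5: Quinlan $9,460; Marchetti $13,415; Becker $12,300; Tam $1,930; Halvorsen $3,210; Andrade $12,135. Sum = $52,450.
Rounded total matches; no reconciliation needed.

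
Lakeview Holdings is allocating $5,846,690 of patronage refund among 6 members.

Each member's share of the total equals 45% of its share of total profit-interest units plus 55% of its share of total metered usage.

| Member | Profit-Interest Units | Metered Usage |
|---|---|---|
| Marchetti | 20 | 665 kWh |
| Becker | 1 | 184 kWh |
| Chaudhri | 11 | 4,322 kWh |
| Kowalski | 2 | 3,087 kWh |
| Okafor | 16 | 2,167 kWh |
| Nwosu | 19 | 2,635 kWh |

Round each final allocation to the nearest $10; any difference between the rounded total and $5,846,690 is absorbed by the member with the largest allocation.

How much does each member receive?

Marchetti: $926,350 · Becker: $83,440 · Chaudhri: $1,483,610 · Kowalski: $836,350 · Okafor: $1,143,660 · Nwosu: $1,373,280

Totals — profit-interest units 69, metered usage 13,060.
Combined weights (45% profit-interest units + 55% metered usage): Marchetti 0.1584; Becker 0.0143; Chaudhri 0.2538; Kowalski 0.1430; Okafor 0.1956; Nwosu 0.2349.
Pro-rata amounts: Marchetti 926,350.40; Becker 83,435.72; Chaudhri 1,483,614.62; Kowalski 836,353.26; Okafor 1,143,655.81; Nwosu 1,373,280.19.
At nearest $10: Marchetti $926,350; Becker $83,440; Chaudhri $1,483,610; Kowalski $836,350; Okafor $1,143,660; Nwosu $1,373,280. Sum = $5,846,690.
Rounded total matches; no reconciliation needed.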